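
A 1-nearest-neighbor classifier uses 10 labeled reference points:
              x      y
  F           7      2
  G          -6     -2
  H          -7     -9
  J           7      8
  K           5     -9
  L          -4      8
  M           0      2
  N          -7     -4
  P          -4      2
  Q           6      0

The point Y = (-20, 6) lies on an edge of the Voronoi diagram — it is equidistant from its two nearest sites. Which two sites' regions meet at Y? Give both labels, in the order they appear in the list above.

Squared distances from Y to each site:
|YF|² = 729 + 16 = 745
|YG|² = 196 + 64 = 260
|YH|² = 169 + 225 = 394
|YJ|² = 729 + 4 = 733
|YK|² = 625 + 225 = 850
|YL|² = 256 + 4 = 260
|YM|² = 400 + 16 = 416
|YN|² = 169 + 100 = 269
|YP|² = 256 + 16 = 272
|YQ|² = 676 + 36 = 712
Y is equidistant from G and L (both at squared distance 260), and every other site is strictly farther — so Y lies on the G–L Voronoi edge.

G and L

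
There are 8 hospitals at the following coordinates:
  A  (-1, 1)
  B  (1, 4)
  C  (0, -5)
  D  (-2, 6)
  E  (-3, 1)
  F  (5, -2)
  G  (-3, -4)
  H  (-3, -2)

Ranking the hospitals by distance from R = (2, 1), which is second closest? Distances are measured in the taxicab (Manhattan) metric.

B

d(R,A) = |2−(-1)| + |1−1| = 3 + 0 = 3
d(R,B) = |2−1| + |1−4| = 1 + 3 = 4
d(R,C) = |2−0| + |1−(-5)| = 2 + 6 = 8
d(R,D) = |2−(-2)| + |1−6| = 4 + 5 = 9
d(R,E) = |2−(-3)| + |1−1| = 5 + 0 = 5
d(R,F) = |2−5| + |1−(-2)| = 3 + 3 = 6
d(R,G) = |2−(-3)| + |1−(-4)| = 5 + 5 = 10
d(R,H) = |2−(-3)| + |1−(-2)| = 5 + 3 = 8
Sorted ascending: A, B, E, … — the second-nearest is B.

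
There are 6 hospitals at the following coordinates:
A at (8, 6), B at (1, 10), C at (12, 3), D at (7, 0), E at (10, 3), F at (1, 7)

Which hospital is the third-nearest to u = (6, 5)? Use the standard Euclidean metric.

D

Squared Euclidean distances:
|uA|² = 4 + 1 = 5
|uB|² = 25 + 25 = 50
|uC|² = 36 + 4 = 40
|uD|² = 1 + 25 = 26
|uE|² = 16 + 4 = 20
|uF|² = 25 + 4 = 29
Sorted ascending: A, E, D, F, … — the third-nearest is D.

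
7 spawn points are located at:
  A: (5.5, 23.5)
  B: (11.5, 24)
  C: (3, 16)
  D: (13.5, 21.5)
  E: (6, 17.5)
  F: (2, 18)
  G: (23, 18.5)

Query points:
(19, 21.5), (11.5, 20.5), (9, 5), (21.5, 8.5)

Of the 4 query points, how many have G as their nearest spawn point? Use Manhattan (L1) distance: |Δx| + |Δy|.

1

(19, 21.5) — d to each: A:15.5, B:10, C:21.5, D:5.5, E:17, F:20.5, G:7 → nearest is D
(11.5, 20.5) — d to each: A:9, B:3.5, C:13, D:3, E:8.5, F:12, G:13.5 → nearest is D
(9, 5) — d to each: A:22, B:21.5, C:17, D:21, E:15.5, F:20, G:27.5 → nearest is E
(21.5, 8.5) — d to each: A:31, B:25.5, C:26, D:21, E:24.5, F:29, G:11.5 → nearest is G
1 of the 4 points has G as nearest.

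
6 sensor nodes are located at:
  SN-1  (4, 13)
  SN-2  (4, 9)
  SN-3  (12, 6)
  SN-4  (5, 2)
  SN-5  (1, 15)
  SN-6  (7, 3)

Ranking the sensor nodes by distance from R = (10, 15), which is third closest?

Since √ is increasing, it suffices to compare squared distances:
d²(R, SN-1) = (10−4)² + (15−13)² = 36 + 4 = 40
d²(R, SN-2) = (10−4)² + (15−9)² = 36 + 36 = 72
d²(R, SN-3) = (10−12)² + (15−6)² = 4 + 81 = 85
d²(R, SN-4) = (10−5)² + (15−2)² = 25 + 169 = 194
d²(R, SN-5) = (10−1)² + (15−15)² = 81 + 0 = 81
d²(R, SN-6) = (10−7)² + (15−3)² = 9 + 144 = 153
Sorted ascending: SN-1, SN-2, SN-5, SN-3, … — the third-nearest is SN-5.

SN-5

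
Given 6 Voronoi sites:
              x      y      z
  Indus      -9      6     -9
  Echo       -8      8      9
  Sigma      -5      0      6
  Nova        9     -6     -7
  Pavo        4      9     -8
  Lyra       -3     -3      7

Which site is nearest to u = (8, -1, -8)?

Squared Euclidean distances:
d²(u, Indus) = (8−(-9))² + (-1−6)² + (-8−(-9))² = 289 + 49 + 1 = 339
d²(u, Echo) = (8−(-8))² + (-1−8)² + (-8−9)² = 256 + 81 + 289 = 626
d²(u, Sigma) = (8−(-5))² + (-1−0)² + (-8−6)² = 169 + 1 + 196 = 366
d²(u, Nova) = (8−9)² + (-1−(-6))² + (-8−(-7))² = 1 + 25 + 1 = 27
d²(u, Pavo) = (8−4)² + (-1−9)² + (-8−(-8))² = 16 + 100 + 0 = 116
d²(u, Lyra) = (8−(-3))² + (-1−(-3))² + (-8−7)² = 121 + 4 + 225 = 350
Minimum is at Nova.

Nova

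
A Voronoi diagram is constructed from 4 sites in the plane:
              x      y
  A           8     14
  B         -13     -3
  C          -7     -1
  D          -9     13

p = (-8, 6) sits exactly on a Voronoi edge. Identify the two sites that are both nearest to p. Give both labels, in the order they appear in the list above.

Squared distances from p to each site:
|pA|² = 256 + 64 = 320
|pB|² = 25 + 81 = 106
|pC|² = 1 + 49 = 50
|pD|² = 1 + 49 = 50
p is equidistant from C and D (both at squared distance 50), and every other site is strictly farther — so p lies on the C–D Voronoi edge.

C and D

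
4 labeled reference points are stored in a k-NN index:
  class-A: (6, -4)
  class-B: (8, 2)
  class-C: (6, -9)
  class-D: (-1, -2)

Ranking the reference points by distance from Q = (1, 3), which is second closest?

Since √ is increasing, it suffices to compare squared distances:
d²(Q, class-A) = (1−6)² + (3−(-4))² = 25 + 49 = 74
d²(Q, class-B) = (1−8)² + (3−2)² = 49 + 1 = 50
d²(Q, class-C) = (1−6)² + (3−(-9))² = 25 + 144 = 169
d²(Q, class-D) = (1−(-1))² + (3−(-2))² = 4 + 25 = 29
Sorted ascending: class-D, class-B, class-A, … — the second-nearest is class-B.

class-B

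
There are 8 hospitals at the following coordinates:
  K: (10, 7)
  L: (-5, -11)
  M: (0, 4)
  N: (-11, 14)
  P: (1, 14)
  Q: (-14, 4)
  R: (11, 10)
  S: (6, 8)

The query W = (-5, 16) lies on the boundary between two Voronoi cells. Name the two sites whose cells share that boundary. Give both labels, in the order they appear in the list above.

Squared distances from W to each site:
|WK|² = (-5−10)² + (16−7)² = 225 + 81 = 306
|WL|² = (-5−(-5))² + (16−(-11))² = 0 + 729 = 729
|WM|² = (-5−0)² + (16−4)² = 25 + 144 = 169
|WN|² = (-5−(-11))² + (16−14)² = 36 + 4 = 40
|WP|² = (-5−1)² + (16−14)² = 36 + 4 = 40
|WQ|² = (-5−(-14))² + (16−4)² = 81 + 144 = 225
|WR|² = (-5−11)² + (16−10)² = 256 + 36 = 292
|WS|² = (-5−6)² + (16−8)² = 121 + 64 = 185
W is equidistant from N and P (both at squared distance 40), and every other site is strictly farther — so W lies on the N–P Voronoi edge.

N and P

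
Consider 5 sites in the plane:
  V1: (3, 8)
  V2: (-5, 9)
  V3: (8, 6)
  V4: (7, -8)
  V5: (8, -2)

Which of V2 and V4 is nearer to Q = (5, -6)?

Compare squared distances:
|QV2|² = (5−(-5))² + (-6−9)² = 100 + 225 = 325
|QV4|² = (5−7)² + (-6−(-8))² = 4 + 4 = 8
325 > 8, so V4 is closer.

V4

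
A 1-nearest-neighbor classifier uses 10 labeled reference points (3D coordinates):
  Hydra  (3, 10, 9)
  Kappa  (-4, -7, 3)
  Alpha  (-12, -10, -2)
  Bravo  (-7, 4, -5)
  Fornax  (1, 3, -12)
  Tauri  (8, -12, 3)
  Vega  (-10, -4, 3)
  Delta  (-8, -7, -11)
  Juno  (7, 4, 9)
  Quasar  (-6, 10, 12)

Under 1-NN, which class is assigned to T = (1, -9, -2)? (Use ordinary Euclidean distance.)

Compare squared distances (the ordering matches that of the actual distances):
d²(T, Hydra) = (1−3)² + (-9−10)² + (-2−9)² = 4 + 361 + 121 = 486
d²(T, Kappa) = (1−(-4))² + (-9−(-7))² + (-2−3)² = 25 + 4 + 25 = 54
d²(T, Alpha) = (1−(-12))² + (-9−(-10))² + (-2−(-2))² = 169 + 1 + 0 = 170
d²(T, Bravo) = (1−(-7))² + (-9−4)² + (-2−(-5))² = 64 + 169 + 9 = 242
d²(T, Fornax) = (1−1)² + (-9−3)² + (-2−(-12))² = 0 + 144 + 100 = 244
d²(T, Tauri) = (1−8)² + (-9−(-12))² + (-2−3)² = 49 + 9 + 25 = 83
d²(T, Vega) = (1−(-10))² + (-9−(-4))² + (-2−3)² = 121 + 25 + 25 = 171
d²(T, Delta) = (1−(-8))² + (-9−(-7))² + (-2−(-11))² = 81 + 4 + 81 = 166
d²(T, Juno) = (1−7)² + (-9−4)² + (-2−9)² = 36 + 169 + 121 = 326
d²(T, Quasar) = (1−(-6))² + (-9−10)² + (-2−12)² = 49 + 361 + 196 = 606
Minimum is at Kappa.

Kappa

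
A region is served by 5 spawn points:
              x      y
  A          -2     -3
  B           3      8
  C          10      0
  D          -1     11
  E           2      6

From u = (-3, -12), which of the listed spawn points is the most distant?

D

Compare squared distances (the ordering matches that of the actual distances):
|uA|² = 1 + 81 = 82
|uB|² = 36 + 400 = 436
|uC|² = 169 + 144 = 313
|uD|² = 4 + 529 = 533
|uE|² = 25 + 324 = 349
The largest is to D.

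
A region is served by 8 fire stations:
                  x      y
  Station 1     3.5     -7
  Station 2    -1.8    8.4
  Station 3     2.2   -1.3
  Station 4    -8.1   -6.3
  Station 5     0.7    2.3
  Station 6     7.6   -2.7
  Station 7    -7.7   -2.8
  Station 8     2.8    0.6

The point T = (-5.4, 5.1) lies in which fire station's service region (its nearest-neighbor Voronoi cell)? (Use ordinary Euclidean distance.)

Squared Euclidean distances:
d²(T, Station 1) = 79.21 + 146.41 = 225.62
d²(T, Station 2) = 12.96 + 10.89 = 23.85
d²(T, Station 3) = 57.76 + 40.96 = 98.72
d²(T, Station 4) = 7.29 + 129.96 = 137.25
d²(T, Station 5) = 37.21 + 7.84 = 45.05
d²(T, Station 6) = 169 + 60.84 = 229.84
d²(T, Station 7) = 5.29 + 62.41 = 67.7
d²(T, Station 8) = 67.24 + 20.25 = 87.49
The smallest is to Station 2, so T lies in the Voronoi region of Station 2.

Station 2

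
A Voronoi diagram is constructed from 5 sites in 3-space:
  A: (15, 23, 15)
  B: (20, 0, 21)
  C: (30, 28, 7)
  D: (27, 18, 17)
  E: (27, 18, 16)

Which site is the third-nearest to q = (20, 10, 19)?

E

Squared Euclidean distances:
|qA|² = 25 + 169 + 16 = 210
|qB|² = 0 + 100 + 4 = 104
|qC|² = 100 + 324 + 144 = 568
|qD|² = 49 + 64 + 4 = 117
|qE|² = 49 + 64 + 9 = 122
Sorted ascending: B, D, E, A, … — the third-nearest is E.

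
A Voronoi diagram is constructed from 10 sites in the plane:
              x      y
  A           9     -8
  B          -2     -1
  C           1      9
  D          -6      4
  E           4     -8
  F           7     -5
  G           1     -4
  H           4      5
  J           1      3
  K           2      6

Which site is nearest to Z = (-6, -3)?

B

Since √ is increasing, it suffices to compare squared distances:
|ZA|² = 225 + 25 = 250
|ZB|² = 16 + 4 = 20
|ZC|² = 49 + 144 = 193
|ZD|² = 0 + 49 = 49
|ZE|² = 100 + 25 = 125
|ZF|² = 169 + 4 = 173
|ZG|² = 49 + 1 = 50
|ZH|² = 100 + 64 = 164
|ZJ|² = 49 + 36 = 85
|ZK|² = 64 + 81 = 145
Minimum is at B.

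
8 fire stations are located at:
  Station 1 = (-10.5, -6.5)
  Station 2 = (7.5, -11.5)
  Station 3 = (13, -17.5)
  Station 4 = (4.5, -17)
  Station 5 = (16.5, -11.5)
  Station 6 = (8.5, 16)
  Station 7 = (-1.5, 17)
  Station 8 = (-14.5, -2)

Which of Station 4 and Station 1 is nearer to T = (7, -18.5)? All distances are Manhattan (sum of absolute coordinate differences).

d(T, Station 4) = |7−4.5| + |-18.5−(-17)| = 2.5 + 1.5 = 4
d(T, Station 1) = |7−(-10.5)| + |-18.5−(-6.5)| = 17.5 + 12 = 29.5
4 < 29.5, so Station 4 is closer.

Station 4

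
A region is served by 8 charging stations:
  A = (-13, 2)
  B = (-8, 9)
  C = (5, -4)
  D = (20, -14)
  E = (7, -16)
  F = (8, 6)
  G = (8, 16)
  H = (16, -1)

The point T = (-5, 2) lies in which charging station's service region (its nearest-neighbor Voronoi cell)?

Since √ is increasing, it suffices to compare squared distances:
|TA|² = (-5−(-13))² + (2−2)² = 64 + 0 = 64
|TB|² = (-5−(-8))² + (2−9)² = 9 + 49 = 58
|TC|² = (-5−5)² + (2−(-4))² = 100 + 36 = 136
|TD|² = (-5−20)² + (2−(-14))² = 625 + 256 = 881
|TE|² = (-5−7)² + (2−(-16))² = 144 + 324 = 468
|TF|² = (-5−8)² + (2−6)² = 169 + 16 = 185
|TG|² = (-5−8)² + (2−16)² = 169 + 196 = 365
|TH|² = (-5−16)² + (2−(-1))² = 441 + 9 = 450
The smallest is to B, so T lies in the Voronoi region of B.

B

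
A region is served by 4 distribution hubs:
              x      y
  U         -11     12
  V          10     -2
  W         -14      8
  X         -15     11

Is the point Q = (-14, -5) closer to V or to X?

Compare squared distances:
|QV|² = (-14−10)² + (-5−(-2))² = 576 + 9 = 585
|QX|² = (-14−(-15))² + (-5−11)² = 1 + 256 = 257
585 > 257, so X is closer.

X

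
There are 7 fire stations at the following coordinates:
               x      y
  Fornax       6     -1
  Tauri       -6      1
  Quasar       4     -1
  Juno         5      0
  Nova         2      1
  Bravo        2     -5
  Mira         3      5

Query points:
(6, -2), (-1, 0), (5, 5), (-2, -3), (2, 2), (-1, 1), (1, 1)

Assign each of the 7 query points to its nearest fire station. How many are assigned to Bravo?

1

(6, -2) — d² to each: Fornax:1, Tauri:153, Quasar:5, Juno:5, Nova:25, Bravo:25, Mira:58 → nearest is Fornax
(-1, 0) — d² to each: Fornax:50, Tauri:26, Quasar:26, Juno:36, Nova:10, Bravo:34, Mira:41 → nearest is Nova
(5, 5) — d² to each: Fornax:37, Tauri:137, Quasar:37, Juno:25, Nova:25, Bravo:109, Mira:4 → nearest is Mira
(-2, -3) — d² to each: Fornax:68, Tauri:32, Quasar:40, Juno:58, Nova:32, Bravo:20, Mira:89 → nearest is Bravo
(2, 2) — d² to each: Fornax:25, Tauri:65, Quasar:13, Juno:13, Nova:1, Bravo:49, Mira:10 → nearest is Nova
(-1, 1) — d² to each: Fornax:53, Tauri:25, Quasar:29, Juno:37, Nova:9, Bravo:45, Mira:32 → nearest is Nova
(1, 1) — d² to each: Fornax:29, Tauri:49, Quasar:13, Juno:17, Nova:1, Bravo:37, Mira:20 → nearest is Nova
1 of the 7 points has Bravo as nearest.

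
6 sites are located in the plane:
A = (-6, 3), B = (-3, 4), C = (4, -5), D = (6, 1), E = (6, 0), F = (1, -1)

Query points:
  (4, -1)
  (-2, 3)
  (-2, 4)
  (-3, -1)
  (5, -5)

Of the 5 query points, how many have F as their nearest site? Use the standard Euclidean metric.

(4, -1) — d² to each: A:116, B:74, C:16, D:8, E:5, F:9 → nearest is E
(-2, 3) — d² to each: A:16, B:2, C:100, D:68, E:73, F:25 → nearest is B
(-2, 4) — d² to each: A:17, B:1, C:117, D:73, E:80, F:34 → nearest is B
(-3, -1) — d² to each: A:25, B:25, C:65, D:85, E:82, F:16 → nearest is F
(5, -5) — d² to each: A:185, B:145, C:1, D:37, E:26, F:32 → nearest is C
1 of the 5 points has F as nearest.

1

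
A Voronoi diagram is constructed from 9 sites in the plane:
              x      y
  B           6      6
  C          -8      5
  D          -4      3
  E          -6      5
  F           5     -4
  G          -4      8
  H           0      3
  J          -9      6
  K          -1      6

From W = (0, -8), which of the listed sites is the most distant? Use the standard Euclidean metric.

J

Squared Euclidean distances:
|WB|² = (0−6)² + (-8−6)² = 36 + 196 = 232
|WC|² = (0−(-8))² + (-8−5)² = 64 + 169 = 233
|WD|² = (0−(-4))² + (-8−3)² = 16 + 121 = 137
|WE|² = (0−(-6))² + (-8−5)² = 36 + 169 = 205
|WF|² = (0−5)² + (-8−(-4))² = 25 + 16 = 41
|WG|² = (0−(-4))² + (-8−8)² = 16 + 256 = 272
|WH|² = (0−0)² + (-8−3)² = 0 + 121 = 121
|WJ|² = (0−(-9))² + (-8−6)² = 81 + 196 = 277
|WK|² = (0−(-1))² + (-8−6)² = 1 + 196 = 197
The largest is to J.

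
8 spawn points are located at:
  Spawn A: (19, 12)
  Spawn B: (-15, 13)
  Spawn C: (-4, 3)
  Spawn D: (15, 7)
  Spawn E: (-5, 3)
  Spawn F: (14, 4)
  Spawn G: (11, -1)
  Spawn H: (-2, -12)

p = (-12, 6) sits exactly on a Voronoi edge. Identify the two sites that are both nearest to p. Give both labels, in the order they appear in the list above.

Spawn B and Spawn E

Squared distances from p to each site:
d²(p, Spawn A) = 961 + 36 = 997
d²(p, Spawn B) = 9 + 49 = 58
d²(p, Spawn C) = 64 + 9 = 73
d²(p, Spawn D) = 729 + 1 = 730
d²(p, Spawn E) = 49 + 9 = 58
d²(p, Spawn F) = 676 + 4 = 680
d²(p, Spawn G) = 529 + 49 = 578
d²(p, Spawn H) = 100 + 324 = 424
p is equidistant from Spawn B and Spawn E (both at squared distance 58), and every other site is strictly farther — so p lies on the Spawn B–Spawn E Voronoi edge.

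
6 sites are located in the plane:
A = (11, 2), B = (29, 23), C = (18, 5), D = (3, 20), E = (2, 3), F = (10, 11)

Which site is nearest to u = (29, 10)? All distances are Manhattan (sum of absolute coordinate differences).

d(u,A) = |29−11| + |10−2| = 18 + 8 = 26
d(u,B) = |29−29| + |10−23| = 0 + 13 = 13
d(u,C) = |29−18| + |10−5| = 11 + 5 = 16
d(u,D) = |29−3| + |10−20| = 26 + 10 = 36
d(u,E) = |29−2| + |10−3| = 27 + 7 = 34
d(u,F) = |29−10| + |10−11| = 19 + 1 = 20
The smallest is to B, so u lies in the Voronoi region of B.

B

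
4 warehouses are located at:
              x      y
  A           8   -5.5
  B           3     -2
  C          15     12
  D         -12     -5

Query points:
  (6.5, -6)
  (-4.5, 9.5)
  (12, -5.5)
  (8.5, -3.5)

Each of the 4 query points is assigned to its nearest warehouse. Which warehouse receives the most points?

A

(6.5, -6) — d² to each: A:2.5, B:28.25, C:396.25, D:343.25 → nearest is A
(-4.5, 9.5) — d² to each: A:381.25, B:188.5, C:386.5, D:266.5 → nearest is B
(12, -5.5) — d² to each: A:16, B:93.25, C:315.25, D:576.25 → nearest is A
(8.5, -3.5) — d² to each: A:4.25, B:32.5, C:282.5, D:422.5 → nearest is A
Tally — A:3, B:1. A captures the most (3).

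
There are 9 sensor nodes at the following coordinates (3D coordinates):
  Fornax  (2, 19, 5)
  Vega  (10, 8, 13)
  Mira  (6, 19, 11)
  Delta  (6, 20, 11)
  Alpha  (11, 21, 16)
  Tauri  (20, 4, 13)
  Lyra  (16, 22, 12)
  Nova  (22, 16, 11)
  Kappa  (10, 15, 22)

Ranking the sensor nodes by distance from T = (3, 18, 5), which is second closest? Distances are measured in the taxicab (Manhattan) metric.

Mira

d(T, Fornax) = 1 + 1 + 0 = 2
d(T, Vega) = 7 + 10 + 8 = 25
d(T, Mira) = 3 + 1 + 6 = 10
d(T, Delta) = 3 + 2 + 6 = 11
d(T, Alpha) = 8 + 3 + 11 = 22
d(T, Tauri) = 17 + 14 + 8 = 39
d(T, Lyra) = 13 + 4 + 7 = 24
d(T, Nova) = 19 + 2 + 6 = 27
d(T, Kappa) = 7 + 3 + 17 = 27
Sorted ascending: Fornax, Mira, Delta, … — the second-nearest is Mira.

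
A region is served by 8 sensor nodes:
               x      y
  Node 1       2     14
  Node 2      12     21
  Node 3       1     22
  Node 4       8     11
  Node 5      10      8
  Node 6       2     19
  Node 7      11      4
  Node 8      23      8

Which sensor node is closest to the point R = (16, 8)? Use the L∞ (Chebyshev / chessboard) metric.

Node 7

d(R, Node 1) = max(14, 6) = 14
d(R, Node 2) = max(4, 13) = 13
d(R, Node 3) = max(15, 14) = 15
d(R, Node 4) = max(8, 3) = 8
d(R, Node 5) = max(6, 0) = 6
d(R, Node 6) = max(14, 11) = 14
d(R, Node 7) = max(5, 4) = 5
d(R, Node 8) = max(7, 0) = 7
The smallest is to Node 7, so R lies in the Voronoi region of Node 7.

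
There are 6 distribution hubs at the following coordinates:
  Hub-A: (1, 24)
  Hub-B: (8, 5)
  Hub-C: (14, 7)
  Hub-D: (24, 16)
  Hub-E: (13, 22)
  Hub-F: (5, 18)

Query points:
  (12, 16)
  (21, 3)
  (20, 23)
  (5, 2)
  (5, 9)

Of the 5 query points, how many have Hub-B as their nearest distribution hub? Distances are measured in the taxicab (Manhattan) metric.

2

(12, 16) — d to each: Hub-A:19, Hub-B:15, Hub-C:11, Hub-D:12, Hub-E:7, Hub-F:9 → nearest is Hub-E
(21, 3) — d to each: Hub-A:41, Hub-B:15, Hub-C:11, Hub-D:16, Hub-E:27, Hub-F:31 → nearest is Hub-C
(20, 23) — d to each: Hub-A:20, Hub-B:30, Hub-C:22, Hub-D:11, Hub-E:8, Hub-F:20 → nearest is Hub-E
(5, 2) — d to each: Hub-A:26, Hub-B:6, Hub-C:14, Hub-D:33, Hub-E:28, Hub-F:16 → nearest is Hub-B
(5, 9) — d to each: Hub-A:19, Hub-B:7, Hub-C:11, Hub-D:26, Hub-E:21, Hub-F:9 → nearest is Hub-B
2 of the 5 points have Hub-B as nearest.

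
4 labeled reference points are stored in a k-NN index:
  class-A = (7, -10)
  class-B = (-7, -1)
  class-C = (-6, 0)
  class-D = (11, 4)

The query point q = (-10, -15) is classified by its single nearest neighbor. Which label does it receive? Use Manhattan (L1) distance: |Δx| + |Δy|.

class-B

d(q, class-A) = |-10−7| + |-15−(-10)| = 17 + 5 = 22
d(q, class-B) = |-10−(-7)| + |-15−(-1)| = 3 + 14 = 17
d(q, class-C) = |-10−(-6)| + |-15−0| = 4 + 15 = 19
d(q, class-D) = |-10−11| + |-15−4| = 21 + 19 = 40
class-B is nearest.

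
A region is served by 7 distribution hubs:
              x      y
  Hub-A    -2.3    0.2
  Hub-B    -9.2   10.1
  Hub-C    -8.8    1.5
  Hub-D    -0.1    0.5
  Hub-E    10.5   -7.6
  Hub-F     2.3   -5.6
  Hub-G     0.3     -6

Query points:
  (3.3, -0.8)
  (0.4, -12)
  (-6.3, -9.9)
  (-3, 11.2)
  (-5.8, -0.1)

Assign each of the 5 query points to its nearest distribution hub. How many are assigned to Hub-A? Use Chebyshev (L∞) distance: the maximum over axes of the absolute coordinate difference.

(3.3, -0.8) — d to each: Hub-A:5.6, Hub-B:12.5, Hub-C:12.1, Hub-D:3.4, Hub-E:7.2, Hub-F:4.8, Hub-G:5.2 → nearest is Hub-D
(0.4, -12) — d to each: Hub-A:12.2, Hub-B:22.1, Hub-C:13.5, Hub-D:12.5, Hub-E:10.1, Hub-F:6.4, Hub-G:6 → nearest is Hub-G
(-6.3, -9.9) — d to each: Hub-A:10.1, Hub-B:20, Hub-C:11.4, Hub-D:10.4, Hub-E:16.8, Hub-F:8.6, Hub-G:6.6 → nearest is Hub-G
(-3, 11.2) — d to each: Hub-A:11, Hub-B:6.2, Hub-C:9.7, Hub-D:10.7, Hub-E:18.8, Hub-F:16.8, Hub-G:17.2 → nearest is Hub-B
(-5.8, -0.1) — d to each: Hub-A:3.5, Hub-B:10.2, Hub-C:3, Hub-D:5.7, Hub-E:16.3, Hub-F:8.1, Hub-G:6.1 → nearest is Hub-C
0 of the 5 points have Hub-A as nearest.

0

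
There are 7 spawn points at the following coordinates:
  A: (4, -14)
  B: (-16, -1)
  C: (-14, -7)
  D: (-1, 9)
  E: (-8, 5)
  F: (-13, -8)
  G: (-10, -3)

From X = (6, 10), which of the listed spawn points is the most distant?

Squared Euclidean distances:
|XA|² = (6−4)² + (10−(-14))² = 4 + 576 = 580
|XB|² = (6−(-16))² + (10−(-1))² = 484 + 121 = 605
|XC|² = (6−(-14))² + (10−(-7))² = 400 + 289 = 689
|XD|² = (6−(-1))² + (10−9)² = 49 + 1 = 50
|XE|² = (6−(-8))² + (10−5)² = 196 + 25 = 221
|XF|² = (6−(-13))² + (10−(-8))² = 361 + 324 = 685
|XG|² = (6−(-10))² + (10−(-3))² = 256 + 169 = 425
The largest is to C.

C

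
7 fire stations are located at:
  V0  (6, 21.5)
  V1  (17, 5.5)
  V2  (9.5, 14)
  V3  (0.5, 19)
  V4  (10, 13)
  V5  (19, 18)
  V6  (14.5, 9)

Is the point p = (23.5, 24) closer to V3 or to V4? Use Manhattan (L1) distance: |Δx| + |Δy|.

d(p,V3) = |23.5−0.5| + |24−19| = 23 + 5 = 28
d(p,V4) = |23.5−10| + |24−13| = 13.5 + 11 = 24.5
28 > 24.5, so V4 is closer.

V4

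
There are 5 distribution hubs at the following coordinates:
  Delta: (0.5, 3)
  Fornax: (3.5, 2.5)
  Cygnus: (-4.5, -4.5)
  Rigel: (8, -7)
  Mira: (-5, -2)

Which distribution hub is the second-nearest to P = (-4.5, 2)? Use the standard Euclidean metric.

Compare squared distances (the ordering matches that of the actual distances):
d²(P, Delta) = 25 + 1 = 26
d²(P, Fornax) = 64 + 0.25 = 64.25
d²(P, Cygnus) = 0 + 42.25 = 42.25
d²(P, Rigel) = 156.25 + 81 = 237.25
d²(P, Mira) = 0.25 + 16 = 16.25
Sorted ascending: Mira, Delta, Cygnus, … — the second-nearest is Delta.

Delta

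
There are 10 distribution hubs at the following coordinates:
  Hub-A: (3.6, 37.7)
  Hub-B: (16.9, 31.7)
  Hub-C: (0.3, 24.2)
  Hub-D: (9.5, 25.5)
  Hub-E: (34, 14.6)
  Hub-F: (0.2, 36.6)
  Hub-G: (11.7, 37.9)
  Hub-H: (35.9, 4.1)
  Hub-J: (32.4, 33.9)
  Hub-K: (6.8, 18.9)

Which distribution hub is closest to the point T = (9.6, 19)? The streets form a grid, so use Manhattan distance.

d(T, Hub-A) = |9.6−3.6| + |19−37.7| = 6 + 18.7 = 24.7
d(T, Hub-B) = |9.6−16.9| + |19−31.7| = 7.3 + 12.7 = 20
d(T, Hub-C) = |9.6−0.3| + |19−24.2| = 9.3 + 5.2 = 14.5
d(T, Hub-D) = |9.6−9.5| + |19−25.5| = 0.1 + 6.5 = 6.6
d(T, Hub-E) = |9.6−34| + |19−14.6| = 24.4 + 4.4 = 28.8
d(T, Hub-F) = |9.6−0.2| + |19−36.6| = 9.4 + 17.6 = 27
d(T, Hub-G) = |9.6−11.7| + |19−37.9| = 2.1 + 18.9 = 21
d(T, Hub-H) = |9.6−35.9| + |19−4.1| = 26.3 + 14.9 = 41.2
d(T, Hub-J) = |9.6−32.4| + |19−33.9| = 22.8 + 14.9 = 37.7
d(T, Hub-K) = |9.6−6.8| + |19−18.9| = 2.8 + 0.1 = 2.9
Minimum is at Hub-K.

Hub-K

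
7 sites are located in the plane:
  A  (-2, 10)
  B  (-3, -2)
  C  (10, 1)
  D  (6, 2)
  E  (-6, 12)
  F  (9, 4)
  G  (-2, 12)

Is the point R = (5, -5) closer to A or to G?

Compare squared distances:
|RA|² = (5−(-2))² + (-5−10)² = 49 + 225 = 274
|RG|² = (5−(-2))² + (-5−12)² = 49 + 289 = 338
274 < 338, so A is closer.

A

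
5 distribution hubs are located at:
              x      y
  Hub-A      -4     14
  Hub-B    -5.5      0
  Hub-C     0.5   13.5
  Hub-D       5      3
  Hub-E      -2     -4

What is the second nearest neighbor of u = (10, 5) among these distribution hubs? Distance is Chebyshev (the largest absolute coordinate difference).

d(u, Hub-A) = max(14, 9) = 14
d(u, Hub-B) = max(15.5, 5) = 15.5
d(u, Hub-C) = max(9.5, 8.5) = 9.5
d(u, Hub-D) = max(5, 2) = 5
d(u, Hub-E) = max(12, 9) = 12
Sorted ascending: Hub-D, Hub-C, Hub-E, … — the second-nearest is Hub-C.

Hub-C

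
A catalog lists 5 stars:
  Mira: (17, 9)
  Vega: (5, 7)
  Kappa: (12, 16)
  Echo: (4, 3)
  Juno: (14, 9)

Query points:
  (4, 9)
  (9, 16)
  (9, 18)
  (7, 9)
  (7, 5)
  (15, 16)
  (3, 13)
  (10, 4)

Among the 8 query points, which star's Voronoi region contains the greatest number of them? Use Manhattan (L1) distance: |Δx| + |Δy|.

(4, 9) — d to each: Mira:13, Vega:3, Kappa:15, Echo:6, Juno:10 → nearest is Vega
(9, 16) — d to each: Mira:15, Vega:13, Kappa:3, Echo:18, Juno:12 → nearest is Kappa
(9, 18) — d to each: Mira:17, Vega:15, Kappa:5, Echo:20, Juno:14 → nearest is Kappa
(7, 9) — d to each: Mira:10, Vega:4, Kappa:12, Echo:9, Juno:7 → nearest is Vega
(7, 5) — d to each: Mira:14, Vega:4, Kappa:16, Echo:5, Juno:11 → nearest is Vega
(15, 16) — d to each: Mira:9, Vega:19, Kappa:3, Echo:24, Juno:8 → nearest is Kappa
(3, 13) — d to each: Mira:18, Vega:8, Kappa:12, Echo:11, Juno:15 → nearest is Vega
(10, 4) — d to each: Mira:12, Vega:8, Kappa:14, Echo:7, Juno:9 → nearest is Echo
Tally — Vega:4, Kappa:3, Echo:1. Vega captures the most (4).

Vega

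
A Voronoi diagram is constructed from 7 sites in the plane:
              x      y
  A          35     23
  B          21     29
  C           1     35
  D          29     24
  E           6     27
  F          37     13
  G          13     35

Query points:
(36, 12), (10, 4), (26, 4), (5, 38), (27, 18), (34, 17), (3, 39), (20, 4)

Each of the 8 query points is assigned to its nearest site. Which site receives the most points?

F

(36, 12) — d² to each: A:122, B:514, C:1754, D:193, E:1125, F:2, G:1058 → nearest is F
(10, 4) — d² to each: A:986, B:746, C:1042, D:761, E:545, F:810, G:970 → nearest is E
(26, 4) — d² to each: A:442, B:650, C:1586, D:409, E:929, F:202, G:1130 → nearest is F
(5, 38) — d² to each: A:1125, B:337, C:25, D:772, E:122, F:1649, G:73 → nearest is C
(27, 18) — d² to each: A:89, B:157, C:965, D:40, E:522, F:125, G:485 → nearest is D
(34, 17) — d² to each: A:37, B:313, C:1413, D:74, E:884, F:25, G:765 → nearest is F
(3, 39) — d² to each: A:1280, B:424, C:20, D:901, E:153, F:1832, G:116 → nearest is C
(20, 4) — d² to each: A:586, B:626, C:1322, D:481, E:725, F:370, G:1010 → nearest is F
Tally — C:2, D:1, E:1, F:4. F captures the most (4).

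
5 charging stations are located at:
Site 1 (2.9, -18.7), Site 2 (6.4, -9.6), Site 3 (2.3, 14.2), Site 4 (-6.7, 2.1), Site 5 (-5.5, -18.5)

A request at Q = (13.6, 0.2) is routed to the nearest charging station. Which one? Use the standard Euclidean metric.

Site 2

Squared Euclidean distances:
d²(Q, Site 1) = (13.6−2.9)² + (0.2−(-18.7))² = 114.49 + 357.21 = 471.7
d²(Q, Site 2) = (13.6−6.4)² + (0.2−(-9.6))² = 51.84 + 96.04 = 147.88
d²(Q, Site 3) = (13.6−2.3)² + (0.2−14.2)² = 127.69 + 196 = 323.69
d²(Q, Site 4) = (13.6−(-6.7))² + (0.2−2.1)² = 412.09 + 3.61 = 415.7
d²(Q, Site 5) = (13.6−(-5.5))² + (0.2−(-18.5))² = 364.81 + 349.69 = 714.5
The smallest is to Site 2, so Q lies in the Voronoi region of Site 2.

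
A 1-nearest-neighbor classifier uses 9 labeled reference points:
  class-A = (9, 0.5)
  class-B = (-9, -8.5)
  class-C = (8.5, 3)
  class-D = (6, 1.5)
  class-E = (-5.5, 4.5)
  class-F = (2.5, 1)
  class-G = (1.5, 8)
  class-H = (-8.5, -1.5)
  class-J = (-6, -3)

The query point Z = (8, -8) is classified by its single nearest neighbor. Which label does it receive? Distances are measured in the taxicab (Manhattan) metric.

d(Z, class-A) = 1 + 8.5 = 9.5
d(Z, class-B) = 17 + 0.5 = 17.5
d(Z, class-C) = 0.5 + 11 = 11.5
d(Z, class-D) = 2 + 9.5 = 11.5
d(Z, class-E) = 13.5 + 12.5 = 26
d(Z, class-F) = 5.5 + 9 = 14.5
d(Z, class-G) = 6.5 + 16 = 22.5
d(Z, class-H) = 16.5 + 6.5 = 23
d(Z, class-J) = 14 + 5 = 19
Minimum is at class-A.

class-A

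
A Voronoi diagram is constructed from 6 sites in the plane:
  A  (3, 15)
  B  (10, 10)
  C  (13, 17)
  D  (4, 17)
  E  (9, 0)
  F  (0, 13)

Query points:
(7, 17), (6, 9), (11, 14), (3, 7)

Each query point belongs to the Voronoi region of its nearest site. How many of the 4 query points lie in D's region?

(7, 17) — d² to each: A:20, B:58, C:36, D:9, E:293, F:65 → nearest is D
(6, 9) — d² to each: A:45, B:17, C:113, D:68, E:90, F:52 → nearest is B
(11, 14) — d² to each: A:65, B:17, C:13, D:58, E:200, F:122 → nearest is C
(3, 7) — d² to each: A:64, B:58, C:200, D:101, E:85, F:45 → nearest is F
1 of the 4 points has D as nearest.

1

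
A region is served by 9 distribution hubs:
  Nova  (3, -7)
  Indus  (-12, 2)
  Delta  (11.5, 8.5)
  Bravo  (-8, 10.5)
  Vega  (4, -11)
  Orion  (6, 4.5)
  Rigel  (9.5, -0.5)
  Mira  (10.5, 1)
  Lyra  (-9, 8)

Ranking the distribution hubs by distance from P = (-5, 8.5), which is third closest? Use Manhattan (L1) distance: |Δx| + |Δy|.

d(P, Nova) = |-5−3| + |8.5−(-7)| = 8 + 15.5 = 23.5
d(P, Indus) = |-5−(-12)| + |8.5−2| = 7 + 6.5 = 13.5
d(P, Delta) = |-5−11.5| + |8.5−8.5| = 16.5 + 0 = 16.5
d(P, Bravo) = |-5−(-8)| + |8.5−10.5| = 3 + 2 = 5
d(P, Vega) = |-5−4| + |8.5−(-11)| = 9 + 19.5 = 28.5
d(P, Orion) = |-5−6| + |8.5−4.5| = 11 + 4 = 15
d(P, Rigel) = |-5−9.5| + |8.5−(-0.5)| = 14.5 + 9 = 23.5
d(P, Mira) = |-5−10.5| + |8.5−1| = 15.5 + 7.5 = 23
d(P, Lyra) = |-5−(-9)| + |8.5−8| = 4 + 0.5 = 4.5
Sorted ascending: Lyra, Bravo, Indus, Orion, … — the third-nearest is Indus.

Indus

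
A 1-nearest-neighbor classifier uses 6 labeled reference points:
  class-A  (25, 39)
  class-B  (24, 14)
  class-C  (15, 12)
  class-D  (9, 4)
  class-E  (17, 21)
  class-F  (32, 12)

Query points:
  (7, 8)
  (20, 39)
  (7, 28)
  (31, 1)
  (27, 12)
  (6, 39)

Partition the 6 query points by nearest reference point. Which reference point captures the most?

class-A

(7, 8) — d² to each: class-A:1285, class-B:325, class-C:80, class-D:20, class-E:269, class-F:641 → nearest is class-D
(20, 39) — d² to each: class-A:25, class-B:641, class-C:754, class-D:1346, class-E:333, class-F:873 → nearest is class-A
(7, 28) — d² to each: class-A:445, class-B:485, class-C:320, class-D:580, class-E:149, class-F:881 → nearest is class-E
(31, 1) — d² to each: class-A:1480, class-B:218, class-C:377, class-D:493, class-E:596, class-F:122 → nearest is class-F
(27, 12) — d² to each: class-A:733, class-B:13, class-C:144, class-D:388, class-E:181, class-F:25 → nearest is class-B
(6, 39) — d² to each: class-A:361, class-B:949, class-C:810, class-D:1234, class-E:445, class-F:1405 → nearest is class-A
Tally — class-A:2, class-B:1, class-D:1, class-E:1, class-F:1. class-A captures the most (2).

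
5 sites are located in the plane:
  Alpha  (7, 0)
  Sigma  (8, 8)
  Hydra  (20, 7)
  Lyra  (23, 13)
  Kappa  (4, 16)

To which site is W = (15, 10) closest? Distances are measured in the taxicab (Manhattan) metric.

Hydra

d(W, Alpha) = |15−7| + |10−0| = 8 + 10 = 18
d(W, Sigma) = |15−8| + |10−8| = 7 + 2 = 9
d(W, Hydra) = |15−20| + |10−7| = 5 + 3 = 8
d(W, Lyra) = |15−23| + |10−13| = 8 + 3 = 11
d(W, Kappa) = |15−4| + |10−16| = 11 + 6 = 17
Minimum is at Hydra.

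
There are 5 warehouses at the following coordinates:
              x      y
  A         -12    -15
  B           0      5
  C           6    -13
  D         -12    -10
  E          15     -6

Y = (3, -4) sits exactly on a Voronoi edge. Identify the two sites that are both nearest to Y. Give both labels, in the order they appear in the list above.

B and C

Squared distances from Y to each site:
|YA|² = 225 + 121 = 346
|YB|² = 9 + 81 = 90
|YC|² = 9 + 81 = 90
|YD|² = 225 + 36 = 261
|YE|² = 144 + 4 = 148
Y is equidistant from B and C (both at squared distance 90), and every other site is strictly farther — so Y lies on the B–C Voronoi edge.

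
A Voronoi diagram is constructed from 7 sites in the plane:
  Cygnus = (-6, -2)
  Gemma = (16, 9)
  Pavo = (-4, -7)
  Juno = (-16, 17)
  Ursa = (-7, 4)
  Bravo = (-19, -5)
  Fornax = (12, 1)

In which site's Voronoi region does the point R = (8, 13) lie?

Squared Euclidean distances:
d²(R, Cygnus) = (8−(-6))² + (13−(-2))² = 196 + 225 = 421
d²(R, Gemma) = (8−16)² + (13−9)² = 64 + 16 = 80
d²(R, Pavo) = (8−(-4))² + (13−(-7))² = 144 + 400 = 544
d²(R, Juno) = (8−(-16))² + (13−17)² = 576 + 16 = 592
d²(R, Ursa) = (8−(-7))² + (13−4)² = 225 + 81 = 306
d²(R, Bravo) = (8−(-19))² + (13−(-5))² = 729 + 324 = 1053
d²(R, Fornax) = (8−12)² + (13−1)² = 16 + 144 = 160
Gemma is nearest.

Gemma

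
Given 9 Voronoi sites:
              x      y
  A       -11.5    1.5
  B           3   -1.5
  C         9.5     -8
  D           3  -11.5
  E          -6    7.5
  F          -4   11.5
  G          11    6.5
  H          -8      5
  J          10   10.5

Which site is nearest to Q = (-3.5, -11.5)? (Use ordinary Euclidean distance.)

Compare squared distances (the ordering matches that of the actual distances):
|QA|² = (-3.5−(-11.5))² + (-11.5−1.5)² = 64 + 169 = 233
|QB|² = (-3.5−3)² + (-11.5−(-1.5))² = 42.25 + 100 = 142.25
|QC|² = (-3.5−9.5)² + (-11.5−(-8))² = 169 + 12.25 = 181.25
|QD|² = (-3.5−3)² + (-11.5−(-11.5))² = 42.25 + 0 = 42.25
|QE|² = (-3.5−(-6))² + (-11.5−7.5)² = 6.25 + 361 = 367.25
|QF|² = (-3.5−(-4))² + (-11.5−11.5)² = 0.25 + 529 = 529.25
|QG|² = (-3.5−11)² + (-11.5−6.5)² = 210.25 + 324 = 534.25
|QH|² = (-3.5−(-8))² + (-11.5−5)² = 20.25 + 272.25 = 292.5
|QJ|² = (-3.5−10)² + (-11.5−10.5)² = 182.25 + 484 = 666.25
Minimum is at D.

D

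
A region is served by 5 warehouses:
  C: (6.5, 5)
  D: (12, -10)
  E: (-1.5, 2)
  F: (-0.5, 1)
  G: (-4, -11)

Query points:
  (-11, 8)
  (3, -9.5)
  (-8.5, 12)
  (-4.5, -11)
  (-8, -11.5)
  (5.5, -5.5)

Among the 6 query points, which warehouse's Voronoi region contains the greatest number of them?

(-11, 8) — d² to each: C:315.25, D:853, E:126.25, F:159.25, G:410 → nearest is E
(3, -9.5) — d² to each: C:222.5, D:81.25, E:152.5, F:122.5, G:51.25 → nearest is G
(-8.5, 12) — d² to each: C:274, D:904.25, E:149, F:185, G:549.25 → nearest is E
(-4.5, -11) — d² to each: C:377, D:273.25, E:178, F:160, G:0.25 → nearest is G
(-8, -11.5) — d² to each: C:482.5, D:402.25, E:224.5, F:212.5, G:16.25 → nearest is G
(5.5, -5.5) — d² to each: C:111.25, D:62.5, E:105.25, F:78.25, G:120.5 → nearest is D
Tally — D:1, E:2, G:3. G captures the most (3).

G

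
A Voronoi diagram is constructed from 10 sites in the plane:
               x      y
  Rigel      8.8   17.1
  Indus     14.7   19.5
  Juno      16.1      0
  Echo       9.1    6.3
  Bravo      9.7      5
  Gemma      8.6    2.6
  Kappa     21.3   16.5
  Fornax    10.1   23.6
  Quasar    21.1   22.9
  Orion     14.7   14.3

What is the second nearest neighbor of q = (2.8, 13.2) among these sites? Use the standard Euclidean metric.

Echo

Compare squared distances (the ordering matches that of the actual distances):
d²(q, Rigel) = 36 + 15.21 = 51.21
d²(q, Indus) = 141.61 + 39.69 = 181.3
d²(q, Juno) = 176.89 + 174.24 = 351.13
d²(q, Echo) = 39.69 + 47.61 = 87.3
d²(q, Bravo) = 47.61 + 67.24 = 114.85
d²(q, Gemma) = 33.64 + 112.36 = 146
d²(q, Kappa) = 342.25 + 10.89 = 353.14
d²(q, Fornax) = 53.29 + 108.16 = 161.45
d²(q, Quasar) = 334.89 + 94.09 = 428.98
d²(q, Orion) = 141.61 + 1.21 = 142.82
Sorted ascending: Rigel, Echo, Bravo, … — the second-nearest is Echo.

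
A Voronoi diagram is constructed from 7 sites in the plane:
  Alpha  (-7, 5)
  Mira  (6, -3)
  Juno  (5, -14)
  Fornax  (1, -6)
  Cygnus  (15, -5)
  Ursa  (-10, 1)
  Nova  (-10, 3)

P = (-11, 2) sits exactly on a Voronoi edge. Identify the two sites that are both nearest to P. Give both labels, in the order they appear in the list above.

Ursa and Nova

Squared distances from P to each site:
d²(P, Alpha) = (-11−(-7))² + (2−5)² = 16 + 9 = 25
d²(P, Mira) = (-11−6)² + (2−(-3))² = 289 + 25 = 314
d²(P, Juno) = (-11−5)² + (2−(-14))² = 256 + 256 = 512
d²(P, Fornax) = (-11−1)² + (2−(-6))² = 144 + 64 = 208
d²(P, Cygnus) = (-11−15)² + (2−(-5))² = 676 + 49 = 725
d²(P, Ursa) = (-11−(-10))² + (2−1)² = 1 + 1 = 2
d²(P, Nova) = (-11−(-10))² + (2−3)² = 1 + 1 = 2
P is equidistant from Ursa and Nova (both at squared distance 2), and every other site is strictly farther — so P lies on the Ursa–Nova Voronoi edge.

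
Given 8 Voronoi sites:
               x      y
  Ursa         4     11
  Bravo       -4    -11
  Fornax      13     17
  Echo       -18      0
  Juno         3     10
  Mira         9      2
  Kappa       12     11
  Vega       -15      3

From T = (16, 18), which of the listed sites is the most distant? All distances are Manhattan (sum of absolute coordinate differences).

d(T, Ursa) = |16−4| + |18−11| = 12 + 7 = 19
d(T, Bravo) = |16−(-4)| + |18−(-11)| = 20 + 29 = 49
d(T, Fornax) = |16−13| + |18−17| = 3 + 1 = 4
d(T, Echo) = |16−(-18)| + |18−0| = 34 + 18 = 52
d(T, Juno) = |16−3| + |18−10| = 13 + 8 = 21
d(T, Mira) = |16−9| + |18−2| = 7 + 16 = 23
d(T, Kappa) = |16−12| + |18−11| = 4 + 7 = 11
d(T, Vega) = |16−(-15)| + |18−3| = 31 + 15 = 46
The largest is to Echo.

Echo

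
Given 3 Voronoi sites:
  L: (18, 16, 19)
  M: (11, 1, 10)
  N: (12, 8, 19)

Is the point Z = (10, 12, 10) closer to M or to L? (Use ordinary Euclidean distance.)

Compare squared distances:
|ZM|² = (10−11)² + (12−1)² + (10−10)² = 1 + 121 + 0 = 122
|ZL|² = (10−18)² + (12−16)² + (10−19)² = 64 + 16 + 81 = 161
122 < 161, so M is closer.

M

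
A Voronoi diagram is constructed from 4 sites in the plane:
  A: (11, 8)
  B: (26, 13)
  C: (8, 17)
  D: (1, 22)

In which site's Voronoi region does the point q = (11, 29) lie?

Compare squared distances (the ordering matches that of the actual distances):
|qA|² = (11−11)² + (29−8)² = 0 + 441 = 441
|qB|² = (11−26)² + (29−13)² = 225 + 256 = 481
|qC|² = (11−8)² + (29−17)² = 9 + 144 = 153
|qD|² = (11−1)² + (29−22)² = 100 + 49 = 149
The smallest is to D, so q lies in the Voronoi region of D.

D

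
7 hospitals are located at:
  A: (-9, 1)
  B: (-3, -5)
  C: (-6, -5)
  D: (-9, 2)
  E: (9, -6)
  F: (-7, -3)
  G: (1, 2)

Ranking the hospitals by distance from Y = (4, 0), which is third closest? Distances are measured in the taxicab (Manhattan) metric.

d(Y,A) = |4−(-9)| + |0−1| = 13 + 1 = 14
d(Y,B) = |4−(-3)| + |0−(-5)| = 7 + 5 = 12
d(Y,C) = |4−(-6)| + |0−(-5)| = 10 + 5 = 15
d(Y,D) = |4−(-9)| + |0−2| = 13 + 2 = 15
d(Y,E) = |4−9| + |0−(-6)| = 5 + 6 = 11
d(Y,F) = |4−(-7)| + |0−(-3)| = 11 + 3 = 14
d(Y,G) = |4−1| + |0−2| = 3 + 2 = 5
Sorted ascending: G, E, B, A, … — the third-nearest is B.

B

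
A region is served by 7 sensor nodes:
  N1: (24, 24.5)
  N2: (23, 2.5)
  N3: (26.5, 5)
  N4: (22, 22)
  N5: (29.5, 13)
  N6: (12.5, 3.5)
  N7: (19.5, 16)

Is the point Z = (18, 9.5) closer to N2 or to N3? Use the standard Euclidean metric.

Compare squared distances:
|ZN2|² = (18−23)² + (9.5−2.5)² = 25 + 49 = 74
|ZN3|² = (18−26.5)² + (9.5−5)² = 72.25 + 20.25 = 92.5
74 < 92.5, so N2 is closer.

N2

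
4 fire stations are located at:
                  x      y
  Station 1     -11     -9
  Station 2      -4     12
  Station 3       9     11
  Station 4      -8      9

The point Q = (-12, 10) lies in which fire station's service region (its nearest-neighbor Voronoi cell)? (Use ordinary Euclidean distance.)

Station 4

Since √ is increasing, it suffices to compare squared distances:
d²(Q, Station 1) = 1 + 361 = 362
d²(Q, Station 2) = 64 + 4 = 68
d²(Q, Station 3) = 441 + 1 = 442
d²(Q, Station 4) = 16 + 1 = 17
The smallest is to Station 4, so Q lies in the Voronoi region of Station 4.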